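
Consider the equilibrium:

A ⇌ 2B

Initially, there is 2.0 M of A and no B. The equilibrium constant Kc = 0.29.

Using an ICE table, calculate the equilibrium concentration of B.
[B] = 0.693 M

ICE: [A] = 2.0 − x, [B] = 2x.
Kc = (2x)²/(2.0 − x) = 0.29 ⇒ 4x² + 0.29x − 0.58 = 0.
x = (−0.29 + √(0.29² + 4·4·0.58))/(2·4) = (−0.29 + √9.3641)/8 = 0.34626.
[B] = 2x = 0.693 M.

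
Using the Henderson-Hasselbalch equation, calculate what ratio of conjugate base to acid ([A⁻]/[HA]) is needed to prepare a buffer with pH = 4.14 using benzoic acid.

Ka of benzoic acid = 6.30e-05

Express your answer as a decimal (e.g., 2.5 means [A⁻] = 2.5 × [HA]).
[A⁻]/[HA] = 0.870

pKa = −log(6.30e-05) = 4.2007. pH = pKa + log([A⁻]/[HA]). 4.14 = 4.2007 + log(ratio). log(ratio) = 4.14 − 4.2007 = -0.0607. ratio = 10^(-0.0607) = 0.870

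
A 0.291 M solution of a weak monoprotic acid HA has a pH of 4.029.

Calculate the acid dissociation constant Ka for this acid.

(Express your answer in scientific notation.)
K_a = 3.01e-08

[H⁺] = 10^(−pH) = 10^(−4.029) = 9.354e-05 M. For HA ⇌ H⁺ + A⁻, Ka = x²/(C − x) = (9.354e-05)²/(0.291 − 9.354e-05) = 3.01e-08.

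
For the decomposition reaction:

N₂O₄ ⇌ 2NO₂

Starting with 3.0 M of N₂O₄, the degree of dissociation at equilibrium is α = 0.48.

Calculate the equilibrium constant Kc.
K_c = 5.3169

x = α·[A]₀ = 0.48 × 3.0 = 1.44 M dissociated.
At eq: [N₂O₄] = 3.0 − 1.44 = 1.56 M; [NO₂] = 2x = 2.88 M.
Kc = [NO₂]²/[N₂O₄] = (2.88)²/1.56 = 5.317.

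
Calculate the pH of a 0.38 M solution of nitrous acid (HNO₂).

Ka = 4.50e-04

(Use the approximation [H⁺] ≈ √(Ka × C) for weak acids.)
pH = 1.88

[H⁺] = √(Ka × C) = √(4.50e-04 × 0.38) = 1.3077e-02. pH = -log(1.3077e-02)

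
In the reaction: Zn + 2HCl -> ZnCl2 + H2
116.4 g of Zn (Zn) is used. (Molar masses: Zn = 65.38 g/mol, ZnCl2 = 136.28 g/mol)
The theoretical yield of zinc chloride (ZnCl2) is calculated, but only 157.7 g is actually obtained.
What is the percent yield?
Moles of Zn = 116.4 g ÷ 65.38 g/mol = 1.78036 mol
Mole ratio: 1 mol ZnCl2 / 1 mol Zn
Moles of ZnCl2 = 1.78036 × (1/1) = 1.78036 mol
Theoretical yield = 1.78036 mol × 136.28 g/mol = 242.63 g
Actual yield = 157.7 g
Percent yield = (157.7 / 242.63) × 100% = 65.0%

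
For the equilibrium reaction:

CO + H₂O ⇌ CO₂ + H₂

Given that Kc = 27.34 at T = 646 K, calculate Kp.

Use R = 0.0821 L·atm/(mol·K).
K_p = 27.3400

Δn = (moles gaseous products) − (moles gaseous reactants) = 0
T = 646 K; RT = 0.0821 × 646 = 53.0366
Kp = Kc·(RT)^Δn = 27.34 × (53.0366)^0 = 27.34 × 1 = 27.3400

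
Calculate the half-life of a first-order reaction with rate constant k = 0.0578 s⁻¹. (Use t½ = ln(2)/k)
11.99 s

t½ = ln(2)/k = 0.6931/0.0578 = 11.99 s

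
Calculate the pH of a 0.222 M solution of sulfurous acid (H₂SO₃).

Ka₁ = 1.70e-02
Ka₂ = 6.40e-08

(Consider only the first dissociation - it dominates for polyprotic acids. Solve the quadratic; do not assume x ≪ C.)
pH = 1.27

x² + Ka₁·x − Ka₁·C = 0 with Ka₁ = 1.70e-02, C = 0.222.
x = (−Ka₁ + √(Ka₁² + 4·Ka₁·C))/2 = 5.3518e-02 M, so pH = 1.27.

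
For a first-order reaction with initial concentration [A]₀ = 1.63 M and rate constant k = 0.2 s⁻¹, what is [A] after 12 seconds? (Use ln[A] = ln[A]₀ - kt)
0.1479 M

ln[A] = ln[A]₀ - k·t = ln(1.63) - (0.2)·(12) = 0.4886 - 2.4000 = -1.9114
[A] = e^(-1.9114) = 0.1479 M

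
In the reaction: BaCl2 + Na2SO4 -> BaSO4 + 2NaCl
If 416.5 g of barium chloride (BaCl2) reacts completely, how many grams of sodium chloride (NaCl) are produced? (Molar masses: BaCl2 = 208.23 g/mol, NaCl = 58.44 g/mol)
Moles of BaCl2 = 416.5 g ÷ 208.23 g/mol = 2.00019 mol
Mole ratio: 2 mol NaCl / 1 mol BaCl2
Moles of NaCl = 2.00019 × (2/1) = 4.00038 mol
Mass of NaCl = 4.00038 mol × 58.44 g/mol = 233.8 g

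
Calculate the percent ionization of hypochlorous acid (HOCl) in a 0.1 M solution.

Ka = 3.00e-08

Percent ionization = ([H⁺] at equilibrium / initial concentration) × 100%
Percent ionization = 0.0548%

Let x = [H⁺]. Ka = x²/(C - x) ⇒ x² + (3.00e-08)x - (3.00e-08)(0.1) = 0. x = 5.4757e-05. Percent = (5.4757e-05/0.1) × 100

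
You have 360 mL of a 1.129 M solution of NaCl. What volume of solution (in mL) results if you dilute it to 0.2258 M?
Using M₁V₁ = M₂V₂:
1.129 × 360 = 0.2258 × V₂
V₂ = (1.129 × 360) / 0.2258 = 1800 mL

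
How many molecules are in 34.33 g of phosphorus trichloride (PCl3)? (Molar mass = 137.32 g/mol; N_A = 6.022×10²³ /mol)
Moles = 34.33 g ÷ 137.32 g/mol = 0.25 mol
Molecules = 0.25 mol × 6.022×10²³ /mol = 1.506e+23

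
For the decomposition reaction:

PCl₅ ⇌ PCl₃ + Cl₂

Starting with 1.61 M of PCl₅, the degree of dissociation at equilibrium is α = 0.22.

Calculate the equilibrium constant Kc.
K_c = 0.0999

x = α·[A]₀ = 0.22 × 1.61 = 0.3542 M dissociated.
At eq: [PCl₅] = 1.61 − 0.3542 = 1.256 M; [PCl₃] = [Cl₂] = x = 0.3542 M.
Kc = [PCl₃][Cl₂]/[PCl₅] = (0.3542)²/1.256 = 0.0999.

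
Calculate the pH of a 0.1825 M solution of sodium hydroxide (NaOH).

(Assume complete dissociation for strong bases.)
pH = 13.26

[OH⁻] = 0.1825 M for strong base. pOH = -log[OH⁻] = 0.74, pH = 14 - pOH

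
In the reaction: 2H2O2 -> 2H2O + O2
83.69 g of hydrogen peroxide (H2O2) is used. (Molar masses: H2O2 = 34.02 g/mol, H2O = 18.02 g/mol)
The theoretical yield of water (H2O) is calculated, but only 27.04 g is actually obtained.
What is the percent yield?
Moles of H2O2 = 83.69 g ÷ 34.02 g/mol = 2.46002 mol
Mole ratio: 2 mol H2O / 2 mol H2O2
Moles of H2O = 2.46002 × (2/2) = 2.46002 mol
Theoretical yield = 2.46002 mol × 18.02 g/mol = 44.33 g
Actual yield = 27.04 g
Percent yield = (27.04 / 44.33) × 100% = 61.0%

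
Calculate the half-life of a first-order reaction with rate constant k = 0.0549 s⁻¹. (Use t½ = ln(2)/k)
12.63 s

t½ = ln(2)/k = 0.6931/0.0549 = 12.63 s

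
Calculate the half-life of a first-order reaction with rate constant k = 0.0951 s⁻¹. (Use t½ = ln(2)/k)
7.29 s

t½ = ln(2)/k = 0.6931/0.0951 = 7.29 s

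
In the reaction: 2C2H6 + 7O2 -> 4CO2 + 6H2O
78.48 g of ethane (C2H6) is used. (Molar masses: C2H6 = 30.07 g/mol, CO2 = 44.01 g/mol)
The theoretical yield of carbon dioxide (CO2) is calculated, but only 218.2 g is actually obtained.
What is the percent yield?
Moles of C2H6 = 78.48 g ÷ 30.07 g/mol = 2.60991 mol
Mole ratio: 4 mol CO2 / 2 mol C2H6
Moles of CO2 = 2.60991 × (4/2) = 5.21982 mol
Theoretical yield = 5.21982 mol × 44.01 g/mol = 229.72 g
Actual yield = 218.2 g
Percent yield = (218.2 / 229.72) × 100% = 95.0%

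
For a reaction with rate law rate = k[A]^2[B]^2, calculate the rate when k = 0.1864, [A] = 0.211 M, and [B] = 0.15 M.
0.0001867 M/s

rate = k·[A]^2·[B]^2 = 0.1864·(0.211)^2·(0.15)^2 = 0.1864·0.044521·0.0225 = 0.0001867 M/s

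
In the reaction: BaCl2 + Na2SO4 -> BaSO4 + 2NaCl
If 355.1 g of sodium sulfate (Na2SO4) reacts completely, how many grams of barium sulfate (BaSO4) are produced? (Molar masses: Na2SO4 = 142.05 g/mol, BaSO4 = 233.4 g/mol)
Moles of Na2SO4 = 355.1 g ÷ 142.05 g/mol = 2.49982 mol
Mole ratio: 1 mol BaSO4 / 1 mol Na2SO4
Moles of BaSO4 = 2.49982 × (1/1) = 2.49982 mol
Mass of BaSO4 = 2.49982 mol × 233.4 g/mol = 583.5 g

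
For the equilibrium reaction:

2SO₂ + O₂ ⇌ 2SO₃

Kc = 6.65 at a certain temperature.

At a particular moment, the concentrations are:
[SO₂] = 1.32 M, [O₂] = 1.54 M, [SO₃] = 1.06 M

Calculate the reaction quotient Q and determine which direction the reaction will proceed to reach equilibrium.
Q = 0.419, Q < K, reaction proceeds forward (toward products)

Q = ([SO₃]^2) / ([SO₂]^2 × [O₂])
  = ((1.06)^2) / ((1.32)^2·(1.54)) = 1.1236/2.6833 = 0.4187
Since Q = 0.4187 < Kc = 6.65, the reaction proceeds forward (toward products) to reach equilibrium.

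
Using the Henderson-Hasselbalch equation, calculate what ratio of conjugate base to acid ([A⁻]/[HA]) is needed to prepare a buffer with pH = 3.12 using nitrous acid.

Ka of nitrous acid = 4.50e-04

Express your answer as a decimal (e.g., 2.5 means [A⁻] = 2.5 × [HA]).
[A⁻]/[HA] = 0.593

pKa = −log(4.50e-04) = 3.3468. pH = pKa + log([A⁻]/[HA]). 3.12 = 3.3468 + log(ratio). log(ratio) = 3.12 − 3.3468 = -0.2268. ratio = 10^(-0.2268) = 0.593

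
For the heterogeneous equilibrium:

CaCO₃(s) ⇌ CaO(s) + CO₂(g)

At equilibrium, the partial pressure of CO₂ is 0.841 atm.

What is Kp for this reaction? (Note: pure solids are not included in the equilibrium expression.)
K_p = 0.841

Solids (CaCO₃, CaO) have activity 1 and are excluded.
Kp = P(CO₂) = 0.841.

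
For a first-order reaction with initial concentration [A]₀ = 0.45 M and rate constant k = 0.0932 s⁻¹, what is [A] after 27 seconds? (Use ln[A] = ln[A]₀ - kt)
0.0363 M

ln[A] = ln[A]₀ - k·t = ln(0.45) - (0.0932)·(27) = -0.7985 - 2.5164 = -3.3149
[A] = e^(-3.3149) = 0.0363 M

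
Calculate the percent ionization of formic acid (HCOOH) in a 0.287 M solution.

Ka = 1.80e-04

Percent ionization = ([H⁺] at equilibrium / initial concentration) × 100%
Percent ionization = 2.47%

Let x = [H⁺]. Ka = x²/(C - x) ⇒ x² + (1.80e-04)x - (1.80e-04)(0.287) = 0. x = 7.0981e-03. Percent = (7.0981e-03/0.287) × 100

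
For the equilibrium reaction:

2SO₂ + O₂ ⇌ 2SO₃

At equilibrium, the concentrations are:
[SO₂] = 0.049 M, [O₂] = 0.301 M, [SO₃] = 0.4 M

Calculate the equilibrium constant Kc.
K_c = 2.21e+02

Kc = ([SO₃]^2) / ([SO₂]^2 × [O₂])
   = ((0.4)^2) / ((0.049)^2·(0.301))
   = 0.16 / 0.0007227 = 2.21e+02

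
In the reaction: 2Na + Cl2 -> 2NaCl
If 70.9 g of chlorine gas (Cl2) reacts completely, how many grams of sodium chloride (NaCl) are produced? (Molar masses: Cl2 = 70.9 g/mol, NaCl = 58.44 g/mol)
Moles of Cl2 = 70.9 g ÷ 70.9 g/mol = 1 mol
Mole ratio: 2 mol NaCl / 1 mol Cl2
Moles of NaCl = 1 × (2/1) = 2 mol
Mass of NaCl = 2 mol × 58.44 g/mol = 116.9 g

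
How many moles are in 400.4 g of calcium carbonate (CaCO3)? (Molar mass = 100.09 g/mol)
Moles = 400.4 g ÷ 100.09 g/mol = 4 mol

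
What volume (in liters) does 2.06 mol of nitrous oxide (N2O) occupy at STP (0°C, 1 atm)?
At STP, 1 mol of gas occupies 22.4 L
Volume = 2.06 mol × 22.4 L/mol = 46.14 L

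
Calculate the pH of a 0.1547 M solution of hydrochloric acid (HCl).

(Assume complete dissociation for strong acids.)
pH = 0.81

[H⁺] = 0.1547 M for strong acid. pH = -log[H⁺] = -log(0.1547)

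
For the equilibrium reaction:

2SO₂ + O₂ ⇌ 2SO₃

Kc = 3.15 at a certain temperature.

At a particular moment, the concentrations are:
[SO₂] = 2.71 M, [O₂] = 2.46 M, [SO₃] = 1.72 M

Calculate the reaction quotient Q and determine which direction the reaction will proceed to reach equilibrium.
Q = 0.164, Q < K, reaction proceeds forward (toward products)

Q = ([SO₃]^2) / ([SO₂]^2 × [O₂])
  = ((1.72)^2) / ((2.71)^2·(2.46)) = 2.9584/18.066 = 0.1638
Since Q = 0.1638 < Kc = 3.15, the reaction proceeds forward (toward products) to reach equilibrium.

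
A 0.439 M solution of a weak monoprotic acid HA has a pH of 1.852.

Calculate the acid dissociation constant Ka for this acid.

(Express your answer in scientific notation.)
K_a = 4.65e-04

[H⁺] = 10^(−pH) = 10^(−1.852) = 1.406e-02 M. For HA ⇌ H⁺ + A⁻, Ka = x²/(C − x) = (1.406e-02)²/(0.439 − 1.406e-02) = 4.65e-04.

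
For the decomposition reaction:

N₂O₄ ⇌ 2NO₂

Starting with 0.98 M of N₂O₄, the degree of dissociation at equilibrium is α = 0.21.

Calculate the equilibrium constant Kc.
K_c = 0.2188

x = α·[A]₀ = 0.21 × 0.98 = 0.2058 M dissociated.
At eq: [N₂O₄] = 0.98 − 0.2058 = 0.7742 M; [NO₂] = 2x = 0.4116 M.
Kc = [NO₂]²/[N₂O₄] = (0.4116)²/0.7742 = 0.2188.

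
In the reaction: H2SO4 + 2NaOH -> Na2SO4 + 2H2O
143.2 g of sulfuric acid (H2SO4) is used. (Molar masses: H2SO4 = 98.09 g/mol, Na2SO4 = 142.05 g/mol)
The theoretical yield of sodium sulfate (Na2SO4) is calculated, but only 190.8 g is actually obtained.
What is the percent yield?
Moles of H2SO4 = 143.2 g ÷ 98.09 g/mol = 1.45988 mol
Mole ratio: 1 mol Na2SO4 / 1 mol H2SO4
Moles of Na2SO4 = 1.45988 × (1/1) = 1.45988 mol
Theoretical yield = 1.45988 mol × 142.05 g/mol = 207.38 g
Actual yield = 190.8 g
Percent yield = (190.8 / 207.38) × 100% = 92.0%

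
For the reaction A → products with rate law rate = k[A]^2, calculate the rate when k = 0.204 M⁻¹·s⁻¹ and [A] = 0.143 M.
0.004172 M/s

rate = k·[A]^2 = 0.204·(0.143)^2 = 0.204·0.020449 = 0.004172 M/s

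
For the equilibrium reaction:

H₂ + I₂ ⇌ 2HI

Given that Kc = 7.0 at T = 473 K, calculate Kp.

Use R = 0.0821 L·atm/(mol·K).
K_p = 7.0000

Δn = (moles gaseous products) − (moles gaseous reactants) = 0
T = 473 K; RT = 0.0821 × 473 = 38.8333
Kp = Kc·(RT)^Δn = 7.0 × (38.8333)^0 = 7.0 × 1 = 7.0000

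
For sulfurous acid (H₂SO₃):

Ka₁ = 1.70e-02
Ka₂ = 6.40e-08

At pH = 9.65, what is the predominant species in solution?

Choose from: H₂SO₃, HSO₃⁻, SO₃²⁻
SO₃²⁻

pKa1 = 1.77, pKa2 = 7.19. Each pKa is the crossover between adjacent species; pH = 9.65 lies in the region where SO₃²⁻ predominates.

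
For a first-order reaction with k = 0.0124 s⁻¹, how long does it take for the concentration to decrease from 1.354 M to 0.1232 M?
193.31 s

From ln[A] = ln[A]₀ - k·t: t = ln([A]₀/[A])/k = ln(1.354/0.1232)/0.0124 = ln(10.9903)/0.0124 = 2.3970/0.0124 = 193.31 s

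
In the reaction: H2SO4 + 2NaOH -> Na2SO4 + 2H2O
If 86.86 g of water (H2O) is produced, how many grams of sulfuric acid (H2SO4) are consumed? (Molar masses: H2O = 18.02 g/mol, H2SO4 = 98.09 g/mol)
Moles of H2O = 86.86 g ÷ 18.02 g/mol = 4.8202 mol
Mole ratio: 1 mol H2SO4 / 2 mol H2O
Moles of H2SO4 = 4.8202 × (1/2) = 2.4101 mol
Mass of H2SO4 = 2.4101 mol × 98.09 g/mol = 236.4 g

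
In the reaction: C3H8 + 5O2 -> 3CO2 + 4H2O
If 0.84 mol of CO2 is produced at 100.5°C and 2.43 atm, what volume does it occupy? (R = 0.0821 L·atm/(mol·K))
T = 100.5°C + 273.15 = 373.65 K
V = nRT/P = (0.84 × 0.0821 × 373.65) / 2.43
V = 10.60 L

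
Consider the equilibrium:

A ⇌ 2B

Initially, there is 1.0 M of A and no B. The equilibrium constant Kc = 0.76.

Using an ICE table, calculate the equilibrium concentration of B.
[B] = 0.702 M

ICE: [A] = 1.0 − x, [B] = 2x.
Kc = (2x)²/(1.0 − x) = 0.76 ⇒ 4x² + 0.76x − 0.76 = 0.
x = (−0.76 + √(0.76² + 4·4·0.76))/(2·4) = (−0.76 + √12.738)/8 = 0.35112.
[B] = 2x = 0.702 M.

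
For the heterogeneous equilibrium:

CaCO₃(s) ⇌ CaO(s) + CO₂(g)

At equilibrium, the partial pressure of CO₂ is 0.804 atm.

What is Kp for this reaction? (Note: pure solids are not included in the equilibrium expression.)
K_p = 0.804

Solids (CaCO₃, CaO) have activity 1 and are excluded.
Kp = P(CO₂) = 0.804.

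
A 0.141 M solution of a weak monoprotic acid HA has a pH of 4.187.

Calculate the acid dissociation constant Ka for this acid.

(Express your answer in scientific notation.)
K_a = 3.00e-08

[H⁺] = 10^(−pH) = 10^(−4.187) = 6.501e-05 M. For HA ⇌ H⁺ + A⁻, Ka = x²/(C − x) = (6.501e-05)²/(0.141 − 6.501e-05) = 3.00e-08.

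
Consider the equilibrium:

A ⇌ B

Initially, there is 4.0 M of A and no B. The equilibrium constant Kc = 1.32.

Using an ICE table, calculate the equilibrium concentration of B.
[B] = 2.276 M

ICE: [A] = 4.0 − x, [B] = x.
Kc = x/(4.0 − x) = 1.32 ⇒ x = 1.32·4.0/(1 + 1.32) = 5.28/2.32 = 2.276.
[B] = x = 2.276 M.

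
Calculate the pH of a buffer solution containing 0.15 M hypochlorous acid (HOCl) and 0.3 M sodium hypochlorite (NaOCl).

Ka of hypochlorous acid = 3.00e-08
pH = 7.82

pKa = -log(3.00e-08) = 7.52. pH = pKa + log([A⁻]/[HA]) = 7.52 + log(0.3/0.15)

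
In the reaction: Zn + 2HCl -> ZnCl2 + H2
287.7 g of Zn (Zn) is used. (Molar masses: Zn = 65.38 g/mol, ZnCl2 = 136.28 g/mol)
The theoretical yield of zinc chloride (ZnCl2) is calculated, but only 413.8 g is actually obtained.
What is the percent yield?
Moles of Zn = 287.7 g ÷ 65.38 g/mol = 4.40043 mol
Mole ratio: 1 mol ZnCl2 / 1 mol Zn
Moles of ZnCl2 = 4.40043 × (1/1) = 4.40043 mol
Theoretical yield = 4.40043 mol × 136.28 g/mol = 599.69 g
Actual yield = 413.8 g
Percent yield = (413.8 / 599.69) × 100% = 69.0%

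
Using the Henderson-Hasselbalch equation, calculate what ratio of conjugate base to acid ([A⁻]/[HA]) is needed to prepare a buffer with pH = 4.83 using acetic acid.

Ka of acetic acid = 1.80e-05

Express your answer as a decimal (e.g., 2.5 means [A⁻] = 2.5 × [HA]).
[A⁻]/[HA] = 1.217

pKa = −log(1.80e-05) = 4.7447. pH = pKa + log([A⁻]/[HA]). 4.83 = 4.7447 + log(ratio). log(ratio) = 4.83 − 4.7447 = 0.0853. ratio = 10^(0.0853) = 1.217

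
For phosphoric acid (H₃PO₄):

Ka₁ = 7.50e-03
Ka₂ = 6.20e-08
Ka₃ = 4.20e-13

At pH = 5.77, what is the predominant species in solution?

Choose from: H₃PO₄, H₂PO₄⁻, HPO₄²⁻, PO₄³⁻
H₂PO₄⁻

pKa1 = 2.12, pKa2 = 7.21, pKa3 = 12.38. Each pKa is the crossover between adjacent species; pH = 5.77 lies in the region where H₂PO₄⁻ predominates.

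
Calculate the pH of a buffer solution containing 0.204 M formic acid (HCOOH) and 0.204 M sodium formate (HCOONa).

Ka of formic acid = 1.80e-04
pH = 3.74

pKa = -log(1.80e-04) = 3.74. pH = pKa + log([A⁻]/[HA]) = 3.74 + log(0.204/0.204)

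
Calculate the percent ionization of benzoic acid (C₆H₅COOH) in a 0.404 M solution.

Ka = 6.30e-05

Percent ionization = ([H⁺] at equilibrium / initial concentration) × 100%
Percent ionization = 1.24%

Let x = [H⁺]. Ka = x²/(C - x) ⇒ x² + (6.30e-05)x - (6.30e-05)(0.404) = 0. x = 5.0136e-03. Percent = (5.0136e-03/0.404) × 100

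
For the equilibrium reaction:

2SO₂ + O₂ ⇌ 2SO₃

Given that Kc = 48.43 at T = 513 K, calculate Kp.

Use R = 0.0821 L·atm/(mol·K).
K_p = 1.1499

Δn = (moles gaseous products) − (moles gaseous reactants) = -1
T = 513 K; RT = 0.0821 × 513 = 42.1173
Kp = Kc·(RT)^Δn = 48.43 × (42.1173)^-1 = 48.43 × 0.0237432 = 1.1499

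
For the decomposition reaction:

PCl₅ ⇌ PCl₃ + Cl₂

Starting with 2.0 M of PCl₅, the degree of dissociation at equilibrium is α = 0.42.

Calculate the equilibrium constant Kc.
K_c = 0.6083

x = α·[A]₀ = 0.42 × 2.0 = 0.84 M dissociated.
At eq: [PCl₅] = 2.0 − 0.84 = 1.16 M; [PCl₃] = [Cl₂] = x = 0.84 M.
Kc = [PCl₃][Cl₂]/[PCl₅] = (0.84)²/1.16 = 0.6083.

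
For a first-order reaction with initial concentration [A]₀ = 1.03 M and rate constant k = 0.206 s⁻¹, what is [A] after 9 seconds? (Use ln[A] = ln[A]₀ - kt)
0.1613 M

ln[A] = ln[A]₀ - k·t = ln(1.03) - (0.206)·(9) = 0.0296 - 1.8540 = -1.8244
[A] = e^(-1.8244) = 0.1613 M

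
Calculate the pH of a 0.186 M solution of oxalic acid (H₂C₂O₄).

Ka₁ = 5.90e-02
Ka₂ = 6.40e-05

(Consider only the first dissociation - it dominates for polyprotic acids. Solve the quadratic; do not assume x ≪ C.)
pH = 1.10

x² + Ka₁·x − Ka₁·C = 0 with Ka₁ = 5.90e-02, C = 0.186.
x = (−Ka₁ + √(Ka₁² + 4·Ka₁·C))/2 = 7.9331e-02 M, so pH = 1.10.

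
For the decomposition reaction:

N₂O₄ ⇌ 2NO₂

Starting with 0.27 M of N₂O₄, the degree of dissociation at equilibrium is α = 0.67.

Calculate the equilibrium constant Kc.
K_c = 1.4691

x = α·[A]₀ = 0.67 × 0.27 = 0.1809 M dissociated.
At eq: [N₂O₄] = 0.27 − 0.1809 = 0.0891 M; [NO₂] = 2x = 0.3618 M.
Kc = [NO₂]²/[N₂O₄] = (0.3618)²/0.0891 = 1.469.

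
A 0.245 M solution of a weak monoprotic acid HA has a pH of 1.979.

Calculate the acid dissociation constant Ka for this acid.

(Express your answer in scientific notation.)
K_a = 4.70e-04

[H⁺] = 10^(−pH) = 10^(−1.979) = 1.050e-02 M. For HA ⇌ H⁺ + A⁻, Ka = x²/(C − x) = (1.050e-02)²/(0.245 − 1.050e-02) = 4.70e-04.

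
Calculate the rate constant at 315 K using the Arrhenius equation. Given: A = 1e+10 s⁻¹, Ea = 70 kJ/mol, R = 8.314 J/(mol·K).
2.47e-02 s⁻¹

k = A·exp(-Ea/(R·T)) = 1e+10·exp(-70000/(8.314·315)) = 1e+10·exp(-26.7287) = 1e+10·2.4654e-12 = 2.47e-02 s⁻¹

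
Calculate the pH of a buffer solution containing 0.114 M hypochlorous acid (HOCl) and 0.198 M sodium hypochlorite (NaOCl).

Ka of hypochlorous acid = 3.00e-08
pH = 7.76

pKa = -log(3.00e-08) = 7.52. pH = pKa + log([A⁻]/[HA]) = 7.52 + log(0.198/0.114)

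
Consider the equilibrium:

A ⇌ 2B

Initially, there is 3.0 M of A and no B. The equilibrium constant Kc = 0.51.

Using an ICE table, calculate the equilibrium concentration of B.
[B] = 1.116 M

ICE: [A] = 3.0 − x, [B] = 2x.
Kc = (2x)²/(3.0 − x) = 0.51 ⇒ 4x² + 0.51x − 1.53 = 0.
x = (−0.51 + √(0.51² + 4·4·1.53))/(2·4) = (−0.51 + √24.74)/8 = 0.55799.
[B] = 2x = 1.116 M.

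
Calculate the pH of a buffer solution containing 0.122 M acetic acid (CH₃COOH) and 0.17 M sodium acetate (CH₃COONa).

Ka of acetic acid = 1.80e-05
pH = 4.89

pKa = -log(1.80e-05) = 4.74. pH = pKa + log([A⁻]/[HA]) = 4.74 + log(0.17/0.122)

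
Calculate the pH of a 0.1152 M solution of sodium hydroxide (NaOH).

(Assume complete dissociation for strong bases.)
pH = 13.06

[OH⁻] = 0.1152 M for strong base. pOH = -log[OH⁻] = 0.94, pH = 14 - pOH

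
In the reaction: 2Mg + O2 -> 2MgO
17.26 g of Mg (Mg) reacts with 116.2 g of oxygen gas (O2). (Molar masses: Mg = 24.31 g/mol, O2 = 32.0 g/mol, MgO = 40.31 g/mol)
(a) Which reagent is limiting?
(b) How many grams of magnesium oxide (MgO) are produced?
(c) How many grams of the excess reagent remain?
(a) Mg, (b) 28.62 g, (c) 104.8 g

Moles of Mg = 17.26 g ÷ 24.31 g/mol = 0.709996 mol
Moles of O2 = 116.2 g ÷ 32.0 g/mol = 3.63125 mol
Moles ÷ coefficient: Mg: 0.709996/2 = 0.355, O2: 3.63125/1 = 3.631
(a) Mg has the smaller value, so Mg is the limiting reagent.
(b) Moles of MgO = 0.709996 mol Mg × (2/2) = 0.709996 mol; mass = 0.709996 mol × 40.31 g/mol = 28.62 g
(c) O2 consumed = 0.709996 × (1/2) = 0.354998 mol; remaining = 3.63125 − 0.354998 = 3.27625 mol; mass = 3.27625 mol × 32.0 g/mol = 104.8 g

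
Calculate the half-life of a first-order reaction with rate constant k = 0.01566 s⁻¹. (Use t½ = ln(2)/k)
44.26 s

t½ = ln(2)/k = 0.6931/0.01566 = 44.26 s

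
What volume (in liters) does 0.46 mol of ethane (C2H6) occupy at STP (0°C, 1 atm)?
At STP, 1 mol of gas occupies 22.4 L
Volume = 0.46 mol × 22.4 L/mol = 10.30 L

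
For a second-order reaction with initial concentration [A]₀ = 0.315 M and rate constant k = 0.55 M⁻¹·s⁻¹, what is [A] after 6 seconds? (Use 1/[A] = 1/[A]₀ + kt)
0.1544 M

1/[A] = 1/[A]₀ + k·t = 1/0.315 + (0.55)·(6) = 3.1746 + 3.3000 = 6.4746
[A] = 1/6.4746 = 0.1544 M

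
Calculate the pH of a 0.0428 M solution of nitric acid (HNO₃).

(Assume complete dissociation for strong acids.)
pH = 1.37

[H⁺] = 0.0428 M for strong acid. pH = -log[H⁺] = -log(0.0428)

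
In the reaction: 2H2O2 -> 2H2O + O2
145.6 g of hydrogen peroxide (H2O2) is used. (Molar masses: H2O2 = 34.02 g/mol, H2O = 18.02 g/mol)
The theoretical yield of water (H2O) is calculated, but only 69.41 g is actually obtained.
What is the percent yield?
Moles of H2O2 = 145.6 g ÷ 34.02 g/mol = 4.27984 mol
Mole ratio: 2 mol H2O / 2 mol H2O2
Moles of H2O = 4.27984 × (2/2) = 4.27984 mol
Theoretical yield = 4.27984 mol × 18.02 g/mol = 77.123 g
Actual yield = 69.41 g
Percent yield = (69.41 / 77.123) × 100% = 90.0%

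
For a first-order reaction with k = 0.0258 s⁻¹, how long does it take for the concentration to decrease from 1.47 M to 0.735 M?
26.87 s

From ln[A] = ln[A]₀ - k·t: t = ln([A]₀/[A])/k = ln(1.47/0.735)/0.0258 = ln(2.0000)/0.0258 = 0.6931/0.0258 = 26.87 s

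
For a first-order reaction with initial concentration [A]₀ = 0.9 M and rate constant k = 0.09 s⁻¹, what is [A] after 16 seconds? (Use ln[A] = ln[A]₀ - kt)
0.2132 M

ln[A] = ln[A]₀ - k·t = ln(0.9) - (0.09)·(16) = -0.1054 - 1.4400 = -1.5454
[A] = e^(-1.5454) = 0.2132 M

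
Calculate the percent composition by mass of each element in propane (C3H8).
C: 81.72%, H: 18.29%

Molar mass of C3H8 = 44.09 g/mol
% C = (3 × 12.01) / 44.09 × 100% = 36.03 / 44.09 × 100% = 81.72%
% H = (8 × 1.008) / 44.09 × 100% = 8.064 / 44.09 × 100% = 18.29%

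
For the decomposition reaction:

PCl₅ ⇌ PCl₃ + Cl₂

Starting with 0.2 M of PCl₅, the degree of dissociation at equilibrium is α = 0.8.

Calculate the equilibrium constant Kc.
K_c = 0.6400

x = α·[A]₀ = 0.8 × 0.2 = 0.16 M dissociated.
At eq: [PCl₅] = 0.2 − 0.16 = 0.04 M; [PCl₃] = [Cl₂] = x = 0.16 M.
Kc = [PCl₃][Cl₂]/[PCl₅] = (0.16)²/0.04 = 0.64.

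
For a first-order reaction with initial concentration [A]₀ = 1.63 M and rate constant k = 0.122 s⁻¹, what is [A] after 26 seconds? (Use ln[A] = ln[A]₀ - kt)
0.0683 M

ln[A] = ln[A]₀ - k·t = ln(1.63) - (0.122)·(26) = 0.4886 - 3.1720 = -2.6834
[A] = e^(-2.6834) = 0.0683 M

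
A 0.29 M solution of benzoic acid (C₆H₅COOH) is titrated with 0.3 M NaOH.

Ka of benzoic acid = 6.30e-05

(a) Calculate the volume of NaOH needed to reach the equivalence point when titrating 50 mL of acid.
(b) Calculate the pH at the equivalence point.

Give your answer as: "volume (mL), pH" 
V = 48.3 mL, pH = 8.68

(a) At equivalence: moles acid = moles base.
moles acid = 0.29 × 0.05 = 0.0145 mol; V_NaOH = 0.0145/0.3 = 0.04833 L = 48.3 mL.
(b) At equivalence, all acid → conjugate base A⁻ at [A⁻] = 0.0145/0.09833 = 0.1475 M.
Kb = Kw/Ka = 1.0e-14/6.30e-05 = 1.587e-10; [OH⁻] = √(Kb·[A⁻]) = 4.838e-06; pOH = 5.32; pH = 14 − pOH = 8.68.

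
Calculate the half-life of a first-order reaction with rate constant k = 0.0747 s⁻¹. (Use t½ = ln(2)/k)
9.28 s

t½ = ln(2)/k = 0.6931/0.0747 = 9.28 s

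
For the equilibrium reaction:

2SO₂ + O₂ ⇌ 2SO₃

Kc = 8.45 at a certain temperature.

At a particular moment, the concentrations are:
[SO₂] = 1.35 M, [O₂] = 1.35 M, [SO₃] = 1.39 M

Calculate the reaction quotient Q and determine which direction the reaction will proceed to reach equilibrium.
Q = 0.785, Q < K, reaction proceeds forward (toward products)

Q = ([SO₃]^2) / ([SO₂]^2 × [O₂])
  = ((1.39)^2) / ((1.35)^2·(1.35)) = 1.9321/2.4604 = 0.7853
Since Q = 0.7853 < Kc = 8.45, the reaction proceeds forward (toward products) to reach equilibrium.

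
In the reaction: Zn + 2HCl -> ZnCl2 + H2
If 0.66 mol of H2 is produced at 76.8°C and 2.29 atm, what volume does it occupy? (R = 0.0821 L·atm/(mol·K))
T = 76.8°C + 273.15 = 349.95 K
V = nRT/P = (0.66 × 0.0821 × 349.95) / 2.29
V = 8.28 L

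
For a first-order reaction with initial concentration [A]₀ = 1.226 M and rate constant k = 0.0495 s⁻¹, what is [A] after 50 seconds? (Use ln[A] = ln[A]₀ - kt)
0.1032 M

ln[A] = ln[A]₀ - k·t = ln(1.226) - (0.0495)·(50) = 0.2038 - 2.4750 = -2.2712
[A] = e^(-2.2712) = 0.1032 M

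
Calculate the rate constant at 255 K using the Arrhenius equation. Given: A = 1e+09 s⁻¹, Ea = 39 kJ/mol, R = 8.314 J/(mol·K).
1.03e+01 s⁻¹

k = A·exp(-Ea/(R·T)) = 1e+09·exp(-39000/(8.314·255)) = 1e+09·exp(-18.3956) = 1e+09·1.0254e-08 = 1.03e+01 s⁻¹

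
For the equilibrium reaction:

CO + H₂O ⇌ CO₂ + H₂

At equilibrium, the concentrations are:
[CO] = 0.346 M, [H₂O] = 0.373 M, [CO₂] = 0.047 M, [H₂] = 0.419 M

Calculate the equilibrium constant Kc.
K_c = 0.1526

Kc = ([CO₂] × [H₂]) / ([CO] × [H₂O])
   = ((0.047)·(0.419)) / ((0.346)·(0.373))
   = 0.019693 / 0.12906 = 0.1526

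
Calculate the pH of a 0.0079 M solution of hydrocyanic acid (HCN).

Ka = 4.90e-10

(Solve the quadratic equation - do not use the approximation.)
pH = 5.71

x² + Ka×x - Ka×C = 0. Using quadratic formula: [H⁺] = 1.9672e-06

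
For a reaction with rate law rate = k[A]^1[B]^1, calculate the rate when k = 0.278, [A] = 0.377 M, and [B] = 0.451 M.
0.04727 M/s

rate = k·[A]^1·[B]^1 = 0.278·(0.377)^1·(0.451)^1 = 0.278·0.377·0.451 = 0.04727 M/s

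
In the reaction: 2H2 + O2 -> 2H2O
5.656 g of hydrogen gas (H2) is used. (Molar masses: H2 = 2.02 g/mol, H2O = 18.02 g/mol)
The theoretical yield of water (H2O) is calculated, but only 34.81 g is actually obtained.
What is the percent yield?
Moles of H2 = 5.656 g ÷ 2.02 g/mol = 2.8 mol
Mole ratio: 2 mol H2O / 2 mol H2
Moles of H2O = 2.8 × (2/2) = 2.8 mol
Theoretical yield = 2.8 mol × 18.02 g/mol = 50.456 g
Actual yield = 34.81 g
Percent yield = (34.81 / 50.456) × 100% = 69.0%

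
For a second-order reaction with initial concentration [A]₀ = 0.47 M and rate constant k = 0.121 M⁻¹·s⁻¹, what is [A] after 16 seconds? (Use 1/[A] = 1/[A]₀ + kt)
0.2461 M

1/[A] = 1/[A]₀ + k·t = 1/0.47 + (0.121)·(16) = 2.1277 + 1.9360 = 4.0637
[A] = 1/4.0637 = 0.2461 M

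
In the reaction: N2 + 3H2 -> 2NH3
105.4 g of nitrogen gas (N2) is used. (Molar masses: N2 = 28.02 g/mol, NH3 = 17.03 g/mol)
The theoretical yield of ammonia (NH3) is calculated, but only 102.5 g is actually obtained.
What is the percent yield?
Moles of N2 = 105.4 g ÷ 28.02 g/mol = 3.7616 mol
Mole ratio: 2 mol NH3 / 1 mol N2
Moles of NH3 = 3.7616 × (2/1) = 7.5232 mol
Theoretical yield = 7.5232 mol × 17.03 g/mol = 128.12 g
Actual yield = 102.5 g
Percent yield = (102.5 / 128.12) × 100% = 80.0%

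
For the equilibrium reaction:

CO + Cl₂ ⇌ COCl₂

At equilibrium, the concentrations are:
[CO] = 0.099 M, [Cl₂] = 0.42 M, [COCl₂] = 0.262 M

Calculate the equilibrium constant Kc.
K_c = 6.3011

Kc = ([COCl₂]) / ([CO] × [Cl₂])
   = ((0.262)) / ((0.099)·(0.42))
   = 0.262 / 0.04158 = 6.3011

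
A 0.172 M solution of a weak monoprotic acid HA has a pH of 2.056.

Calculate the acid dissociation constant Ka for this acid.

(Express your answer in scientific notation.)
K_a = 4.73e-04

[H⁺] = 10^(−pH) = 10^(−2.056) = 8.790e-03 M. For HA ⇌ H⁺ + A⁻, Ka = x²/(C − x) = (8.790e-03)²/(0.172 − 8.790e-03) = 4.73e-04.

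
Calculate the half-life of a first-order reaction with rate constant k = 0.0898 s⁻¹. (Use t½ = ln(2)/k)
7.72 s

t½ = ln(2)/k = 0.6931/0.0898 = 7.72 s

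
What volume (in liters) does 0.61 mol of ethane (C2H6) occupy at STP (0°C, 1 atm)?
At STP, 1 mol of gas occupies 22.4 L
Volume = 0.61 mol × 22.4 L/mol = 13.66 L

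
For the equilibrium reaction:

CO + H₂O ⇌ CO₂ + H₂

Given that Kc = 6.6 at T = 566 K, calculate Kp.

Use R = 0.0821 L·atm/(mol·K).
K_p = 6.6000

Δn = (moles gaseous products) − (moles gaseous reactants) = 0
T = 566 K; RT = 0.0821 × 566 = 46.4686
Kp = Kc·(RT)^Δn = 6.6 × (46.4686)^0 = 6.6 × 1 = 6.6000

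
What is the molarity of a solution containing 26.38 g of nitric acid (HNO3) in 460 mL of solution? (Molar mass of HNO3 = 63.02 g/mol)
Moles of HNO3 = 26.38 g ÷ 63.02 g/mol = 0.418597 mol
Volume = 460 mL = 0.46 L
Molarity = 0.418597 mol ÷ 0.46 L = 0.91 M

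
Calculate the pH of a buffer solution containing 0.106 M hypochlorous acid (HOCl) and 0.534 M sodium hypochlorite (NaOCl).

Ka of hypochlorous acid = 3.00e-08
pH = 8.23

pKa = -log(3.00e-08) = 7.52. pH = pKa + log([A⁻]/[HA]) = 7.52 + log(0.534/0.106)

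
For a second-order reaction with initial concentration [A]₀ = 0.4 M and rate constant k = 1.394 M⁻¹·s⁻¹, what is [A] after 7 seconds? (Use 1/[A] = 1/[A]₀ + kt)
0.0816 M

1/[A] = 1/[A]₀ + k·t = 1/0.4 + (1.394)·(7) = 2.5000 + 9.7580 = 12.2580
[A] = 1/12.2580 = 0.0816 M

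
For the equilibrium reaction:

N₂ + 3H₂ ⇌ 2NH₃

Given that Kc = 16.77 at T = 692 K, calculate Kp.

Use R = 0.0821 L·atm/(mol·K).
K_p = 0.0052

Δn = (moles gaseous products) − (moles gaseous reactants) = -2
T = 692 K; RT = 0.0821 × 692 = 56.8132
Kp = Kc·(RT)^Δn = 16.77 × (56.8132)^-2 = 16.77 × 0.000309814 = 0.0052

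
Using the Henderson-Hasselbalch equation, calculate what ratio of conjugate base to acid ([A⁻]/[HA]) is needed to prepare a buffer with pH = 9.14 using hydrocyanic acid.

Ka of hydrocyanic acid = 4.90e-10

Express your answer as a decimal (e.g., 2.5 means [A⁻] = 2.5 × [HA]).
[A⁻]/[HA] = 0.676

pKa = −log(4.90e-10) = 9.3098. pH = pKa + log([A⁻]/[HA]). 9.14 = 9.3098 + log(ratio). log(ratio) = 9.14 − 9.3098 = -0.1698. ratio = 10^(-0.1698) = 0.676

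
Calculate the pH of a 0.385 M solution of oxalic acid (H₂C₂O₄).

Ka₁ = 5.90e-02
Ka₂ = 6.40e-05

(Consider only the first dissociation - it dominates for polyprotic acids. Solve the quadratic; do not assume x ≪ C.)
pH = 0.91

x² + Ka₁·x − Ka₁·C = 0 with Ka₁ = 5.90e-02, C = 0.385.
x = (−Ka₁ + √(Ka₁² + 4·Ka₁·C))/2 = 1.2407e-01 M, so pH = 0.91.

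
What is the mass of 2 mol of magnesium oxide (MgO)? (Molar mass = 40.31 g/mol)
Mass = 2 mol × 40.31 g/mol = 80.62 g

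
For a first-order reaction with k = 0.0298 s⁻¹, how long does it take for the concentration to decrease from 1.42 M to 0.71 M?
23.26 s

From ln[A] = ln[A]₀ - k·t: t = ln([A]₀/[A])/k = ln(1.42/0.71)/0.0298 = ln(2.0000)/0.0298 = 0.6931/0.0298 = 23.26 s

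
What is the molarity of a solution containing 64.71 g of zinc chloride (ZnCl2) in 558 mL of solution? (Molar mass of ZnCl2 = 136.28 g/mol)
Moles of ZnCl2 = 64.71 g ÷ 136.28 g/mol = 0.474831 mol
Volume = 558 mL = 0.558 L
Molarity = 0.474831 mol ÷ 0.558 L = 0.851 M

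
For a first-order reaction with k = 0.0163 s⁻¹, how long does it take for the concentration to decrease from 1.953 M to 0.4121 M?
95.45 s

From ln[A] = ln[A]₀ - k·t: t = ln([A]₀/[A])/k = ln(1.953/0.4121)/0.0163 = ln(4.7391)/0.0163 = 1.5559/0.0163 = 95.45 s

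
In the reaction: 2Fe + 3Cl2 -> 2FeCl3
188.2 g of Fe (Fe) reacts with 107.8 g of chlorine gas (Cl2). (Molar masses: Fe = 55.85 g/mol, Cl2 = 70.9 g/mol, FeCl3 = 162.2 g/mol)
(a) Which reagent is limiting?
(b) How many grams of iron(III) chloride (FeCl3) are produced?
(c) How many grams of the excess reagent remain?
(a) Cl2, (b) 164.4 g, (c) 131.6 g

Moles of Fe = 188.2 g ÷ 55.85 g/mol = 3.36974 mol
Moles of Cl2 = 107.8 g ÷ 70.9 g/mol = 1.52045 mol
Moles ÷ coefficient: Fe: 3.36974/2 = 1.685, Cl2: 1.52045/3 = 0.5068
(a) Cl2 has the smaller value, so Cl2 is the limiting reagent.
(b) Moles of FeCl3 = 1.52045 mol Cl2 × (2/3) = 1.01363 mol; mass = 1.01363 mol × 162.2 g/mol = 164.4 g
(c) Fe consumed = 1.52045 × (2/3) = 1.01363 mol; remaining = 3.36974 − 1.01363 = 2.35611 mol; mass = 2.35611 mol × 55.85 g/mol = 131.6 g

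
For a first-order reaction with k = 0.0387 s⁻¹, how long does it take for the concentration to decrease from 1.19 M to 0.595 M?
17.91 s

From ln[A] = ln[A]₀ - k·t: t = ln([A]₀/[A])/k = ln(1.19/0.595)/0.0387 = ln(2.0000)/0.0387 = 0.6931/0.0387 = 17.91 s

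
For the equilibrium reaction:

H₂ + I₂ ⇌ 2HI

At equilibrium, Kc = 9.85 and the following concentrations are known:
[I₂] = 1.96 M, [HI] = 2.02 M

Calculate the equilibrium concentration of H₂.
[H₂] = 0.2114 M

Kc = ([HI]^2) / ([H₂] × [I₂]) = 9.85
[H₂]^1 = (product terms)/(Kc · other reactant terms) = 4.0804 / (9.85 · 1.96) = 0.21135
[H₂] = 0.2114 M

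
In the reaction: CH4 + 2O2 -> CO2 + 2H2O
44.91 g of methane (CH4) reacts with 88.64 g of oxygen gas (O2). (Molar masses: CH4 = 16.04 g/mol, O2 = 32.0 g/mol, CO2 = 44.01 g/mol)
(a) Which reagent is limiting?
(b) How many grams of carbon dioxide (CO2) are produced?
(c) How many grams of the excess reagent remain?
(a) O2, (b) 60.95 g, (c) 22.69 g

Moles of CH4 = 44.91 g ÷ 16.04 g/mol = 2.79988 mol
Moles of O2 = 88.64 g ÷ 32.0 g/mol = 2.77 mol
Moles ÷ coefficient: CH4: 2.79988/1 = 2.8, O2: 2.77/2 = 1.385
(a) O2 has the smaller value, so O2 is the limiting reagent.
(b) Moles of CO2 = 2.77 mol O2 × (1/2) = 1.385 mol; mass = 1.385 mol × 44.01 g/mol = 60.95 g
(c) CH4 consumed = 2.77 × (1/2) = 1.385 mol; remaining = 2.79988 − 1.385 = 1.41488 mol; mass = 1.41488 mol × 16.04 g/mol = 22.69 g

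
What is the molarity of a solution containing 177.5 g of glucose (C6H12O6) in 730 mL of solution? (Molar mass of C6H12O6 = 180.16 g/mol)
Moles of C6H12O6 = 177.5 g ÷ 180.16 g/mol = 0.985235 mol
Volume = 730 mL = 0.73 L
Molarity = 0.985235 mol ÷ 0.73 L = 1.35 M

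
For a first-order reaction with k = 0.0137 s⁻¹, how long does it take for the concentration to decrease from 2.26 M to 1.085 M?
53.56 s

From ln[A] = ln[A]₀ - k·t: t = ln([A]₀/[A])/k = ln(2.26/1.085)/0.0137 = ln(2.0829)/0.0137 = 0.7338/0.0137 = 53.56 s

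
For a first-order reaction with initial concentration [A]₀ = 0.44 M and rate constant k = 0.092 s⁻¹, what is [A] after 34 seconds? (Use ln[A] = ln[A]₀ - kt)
0.0193 M

ln[A] = ln[A]₀ - k·t = ln(0.44) - (0.092)·(34) = -0.8210 - 3.1280 = -3.9490
[A] = e^(-3.9490) = 0.0193 M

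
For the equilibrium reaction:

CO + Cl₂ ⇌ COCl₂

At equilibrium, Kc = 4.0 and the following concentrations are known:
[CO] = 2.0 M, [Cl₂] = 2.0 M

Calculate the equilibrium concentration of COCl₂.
[COCl₂] = 16.0000 M

Kc = ([COCl₂]) / ([CO] × [Cl₂]) = 4.0
[COCl₂]^1 = Kc · (reactant terms)/(other product terms) = 4.0 · 4 / 1 = 16
[COCl₂] = 16.0000 M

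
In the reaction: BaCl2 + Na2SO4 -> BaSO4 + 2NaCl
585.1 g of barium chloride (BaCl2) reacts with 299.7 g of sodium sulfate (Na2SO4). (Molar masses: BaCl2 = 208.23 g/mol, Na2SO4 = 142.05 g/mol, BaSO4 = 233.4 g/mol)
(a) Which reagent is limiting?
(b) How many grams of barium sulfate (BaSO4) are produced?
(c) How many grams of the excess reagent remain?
(a) Na2SO4, (b) 492.4 g, (c) 145.8 g

Moles of BaCl2 = 585.1 g ÷ 208.23 g/mol = 2.80987 mol
Moles of Na2SO4 = 299.7 g ÷ 142.05 g/mol = 2.10982 mol
Moles ÷ coefficient: BaCl2: 2.80987/1 = 2.81, Na2SO4: 2.10982/1 = 2.11
(a) Na2SO4 has the smaller value, so Na2SO4 is the limiting reagent.
(b) Moles of BaSO4 = 2.10982 mol Na2SO4 × (1/1) = 2.10982 mol; mass = 2.10982 mol × 233.4 g/mol = 492.4 g
(c) BaCl2 consumed = 2.10982 × (1/1) = 2.10982 mol; remaining = 2.80987 − 2.10982 = 0.700053 mol; mass = 0.700053 mol × 208.23 g/mol = 145.8 g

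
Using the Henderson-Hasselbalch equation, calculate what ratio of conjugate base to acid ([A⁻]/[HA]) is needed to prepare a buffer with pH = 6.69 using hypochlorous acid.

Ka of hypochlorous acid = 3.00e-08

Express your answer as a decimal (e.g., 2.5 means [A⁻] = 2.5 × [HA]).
[A⁻]/[HA] = 0.147

pKa = −log(3.00e-08) = 7.5229. pH = pKa + log([A⁻]/[HA]). 6.69 = 7.5229 + log(ratio). log(ratio) = 6.69 − 7.5229 = -0.8329. ratio = 10^(-0.8329) = 0.147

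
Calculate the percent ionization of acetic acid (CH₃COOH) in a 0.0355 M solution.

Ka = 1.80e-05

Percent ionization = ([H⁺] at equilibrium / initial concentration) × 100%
Percent ionization = 2.23%

Let x = [H⁺]. Ka = x²/(C - x) ⇒ x² + (1.80e-05)x - (1.80e-05)(0.0355) = 0. x = 7.9043e-04. Percent = (7.9043e-04/0.0355) × 100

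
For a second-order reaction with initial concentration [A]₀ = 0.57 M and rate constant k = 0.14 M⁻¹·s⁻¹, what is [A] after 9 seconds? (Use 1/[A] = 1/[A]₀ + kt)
0.3317 M

1/[A] = 1/[A]₀ + k·t = 1/0.57 + (0.14)·(9) = 1.7544 + 1.2600 = 3.0144
[A] = 1/3.0144 = 0.3317 M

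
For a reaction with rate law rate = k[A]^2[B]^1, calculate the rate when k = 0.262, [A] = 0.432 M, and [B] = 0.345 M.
0.01687 M/s

rate = k·[A]^2·[B]^1 = 0.262·(0.432)^2·(0.345)^1 = 0.262·0.186624·0.345 = 0.01687 M/s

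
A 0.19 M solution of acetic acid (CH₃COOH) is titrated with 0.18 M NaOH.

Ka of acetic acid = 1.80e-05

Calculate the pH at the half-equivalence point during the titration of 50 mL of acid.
pH = pKa = 4.74

At the half-equivalence point, [HA] = [A⁻], so by Henderson–Hasselbalch pH = pKa + log(1) = pKa.
pKa = −log(1.80e-05) = 4.74.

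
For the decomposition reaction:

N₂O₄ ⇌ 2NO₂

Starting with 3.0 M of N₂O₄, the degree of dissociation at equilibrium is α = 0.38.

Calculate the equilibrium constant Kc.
K_c = 2.7948

x = α·[A]₀ = 0.38 × 3.0 = 1.14 M dissociated.
At eq: [N₂O₄] = 3.0 − 1.14 = 1.86 M; [NO₂] = 2x = 2.28 M.
Kc = [NO₂]²/[N₂O₄] = (2.28)²/1.86 = 2.795.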